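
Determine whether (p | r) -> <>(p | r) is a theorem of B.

Yes, valid

Tableau for the negation ~((p | r) -> <>(p | r)):
1. ~((p | r) -> <>(p | r)), w0
2. p | r, w0
3. ~<>(p | r), w0
4. ~(p | r), w0
5. ~p, w0
6. ~r, w0
7. r, w0
Accessibility: w0Rw0
Branch closes: r and ~r both at w0.
Every branch of the negation's tableau closes; the branch above is one of them.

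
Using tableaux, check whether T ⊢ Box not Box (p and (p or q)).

Tableau for the negation not Box not Box (p and (p or q)):
1. not Box not Box (p and (p or q)), w0
2. Box (p and (p or q)), w1   [neg-Box-rule on 1: fresh world w1, w0Rw1]
3. p and (p or q), w1   [Box-rule on 2 via w1Rw1]
4. p, w1   [and-rule on 3]
5. p or q, w1   [and-rule on 3]
6. q, w1   [or-rule on 5 (branches; this branch)]
Accessibility: w0Rw0, w0Rw1, w1Rw1
The negation has an open branch (countermodel exists).

No, not valid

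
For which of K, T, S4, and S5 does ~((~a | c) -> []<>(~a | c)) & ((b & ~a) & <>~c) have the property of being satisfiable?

S5-tableau for the formula:
1. ~((~a | c) -> []<>(~a | c)) & ((b & ~a) & <>~c), w0
2. ~((~a | c) -> []<>(~a | c)), w0   [&-rule on 1]
3. (b & ~a) & <>~c, w0   [&-rule on 1]
4. ~a | c, w0   [~->-rule on 2]
5. ~[]<>(~a | c), w0   [~->-rule on 2]
6. b & ~a, w0   [&-rule on 3]
7. <>~c, w0   [&-rule on 3]
8. b, w0   [&-rule on 6]
9. ~a, w0   [&-rule on 6]
10. c, w0   [|-rule on 4 (branches; this branch)]
11. ~<>(~a | c), w1   [~[]-rule on 5: fresh world w1, w0Rw1]
12. ~(~a | c), w0   [~<>-rule on 11 via w1Rw0]
13. a, w0   [~|-rule on 12]
14. ~c, w0   [~|-rule on 12]
Accessibility: w0Rw0, w0Rw1, w1Rw0, w1Rw1
Branch closes: a and ~a both at w0.
Every branch closes (one shown): unsatisfiable in S5.
S4-tableau for the formula:
1. ~((~a | c) -> []<>(~a | c)) & ((b & ~a) & <>~c), w0
2. ~((~a | c) -> []<>(~a | c)), w0   [&-rule on 1]
3. (b & ~a) & <>~c, w0   [&-rule on 1]
4. ~a | c, w0   [~->-rule on 2]
5. ~[]<>(~a | c), w0   [~->-rule on 2]
6. b & ~a, w0   [&-rule on 3]
7. <>~c, w0   [&-rule on 3]
8. b, w0   [&-rule on 6]
9. ~a, w0   [&-rule on 6]
10. c, w0   [|-rule on 4 (branches; this branch)]
11. ~<>(~a | c), w1   [~[]-rule on 5: fresh world w1, w0Rw1]
12. ~(~a | c), w1   [~<>-rule on 11 via w1Rw1]
13. a, w1   [~|-rule on 12]
14. ~c, w1   [~|-rule on 12]
15. ~c, w2   [<>-rule on 7: fresh world w2, w0Rw2]
Accessibility: w0Rw0, w0Rw1, w0Rw2, w1Rw1, w2Rw2
Complete open branch: satisfiable in S4, hence also in K, T (this S4-model is also a K-model and a T-model).

K, T, S4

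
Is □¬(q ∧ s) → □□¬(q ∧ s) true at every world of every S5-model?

Valid in S5

Tableau for the negation ¬(□¬(q ∧ s) → □□¬(q ∧ s)):
1. ¬(□¬(q ∧ s) → □□¬(q ∧ s)), 0
2. □¬(q ∧ s), 0
3. ¬□□¬(q ∧ s), 0
4. ¬(q ∧ s), 0
5. ¬s, 0
6. ¬□¬(q ∧ s), 1
7. ¬(q ∧ s), 1
8. ¬s, 1
9. q ∧ s, 2
10. q, 2
11. s, 2
12. ¬(q ∧ s), 2
13. ¬s, 2
Accessibility: 0R0, 0R1, 0R2, 1R0, 1R1, 1R2, 2R0, 2R1, 2R2
Branch closes: s and ¬s both at 2.
All branches of the negation close; one closing branch shown above.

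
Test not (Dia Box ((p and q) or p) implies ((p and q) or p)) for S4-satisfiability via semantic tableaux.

1. not (Dia Box ((p and q) or p) implies ((p and q) or p)), w0
2. Dia Box ((p and q) or p), w0   [neg-implies-rule on 1]
3. not ((p and q) or p), w0   [neg-implies-rule on 1]
4. not (p and q), w0   [neg-or-rule on 3]
5. not p, w0   [neg-or-rule on 3]
6. not q, w0   [neg-and-rule on 4 (branches; this branch)]
7. Box ((p and q) or p), w1   [Dia-rule on 2: fresh world w1, w0Rw1]
8. (p and q) or p, w1   [Box-rule on 7 via w1Rw1]
9. p, w1   [or-rule on 8 (branches; this branch)]
Accessibility: w0Rw0, w0Rw1, w1Rw1

Satisfiable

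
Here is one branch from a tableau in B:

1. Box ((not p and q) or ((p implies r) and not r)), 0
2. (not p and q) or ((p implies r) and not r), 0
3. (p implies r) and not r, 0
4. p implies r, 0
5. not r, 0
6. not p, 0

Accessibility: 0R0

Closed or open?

No world carries both an atom and its negation.

Not closed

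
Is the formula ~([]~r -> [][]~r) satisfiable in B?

Yes, satisfiable

1. ~([]~r -> [][]~r), w0
2. []~r, w0   [~->-rule on 1]
3. ~[][]~r, w0   [~->-rule on 1]
4. ~r, w0   [[]-rule on 2 via w0Rw0]
5. ~[]~r, w1   [~[]-rule on 3: fresh world w1, w0Rw1]
6. ~r, w1   [[]-rule on 2 via w0Rw1]
7. r, w2   [~[]-rule on 5: fresh world w2, w1Rw2]
Accessibility: w0Rw0, w0Rw1, w1Rw0, w1Rw1, w1Rw2, w2Rw1, w2Rw2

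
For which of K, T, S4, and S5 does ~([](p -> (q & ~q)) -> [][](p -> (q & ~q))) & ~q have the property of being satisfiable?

S4-tableau for the formula:
1. ~([](p -> (q & ~q)) -> [][](p -> (q & ~q))) & ~q, w0
2. ~([](p -> (q & ~q)) -> [][](p -> (q & ~q))), w0
3. ~q, w0
4. [](p -> (q & ~q)), w0
5. ~[][](p -> (q & ~q)), w0
6. p -> (q & ~q), w0
7. ~p, w0
8. ~[](p -> (q & ~q)), w1
9. p -> (q & ~q), w1
10. ~p, w1
11. ~(p -> (q & ~q)), w2
12. p, w2
13. ~(q & ~q), w2
14. p -> (q & ~q), w2
15. q, w2
16. q & ~q, w2
17. ~q, w2
Accessibility: w0Rw0, w0Rw1, w0Rw2, w1Rw1, w1Rw2, w2Rw2
Branch closes: q and ~q both at w2.
Every branch closes (one shown): unsatisfiable in S4, hence also in S5 (every S5-frame is an S4-frame).
T-tableau for the formula:
1. ~([](p -> (q & ~q)) -> [][](p -> (q & ~q))) & ~q, w0
2. ~([](p -> (q & ~q)) -> [][](p -> (q & ~q))), w0
3. ~q, w0
4. [](p -> (q & ~q)), w0
5. ~[][](p -> (q & ~q)), w0
6. p -> (q & ~q), w0
7. ~p, w0
8. ~[](p -> (q & ~q)), w1
9. p -> (q & ~q), w1
10. ~p, w1
11. ~(p -> (q & ~q)), w2
12. p, w2
13. ~(q & ~q), w2
14. q, w2
Accessibility: w0Rw0, w0Rw1, w1Rw1, w1Rw2, w2Rw2
Complete open branch: satisfiable in T, hence also in K (this T-model is also a K-model).

K, T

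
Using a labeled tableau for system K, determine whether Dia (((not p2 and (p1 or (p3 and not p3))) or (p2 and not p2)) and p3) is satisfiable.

1. Dia (((not p2 and (p1 or (p3 and not p3))) or (p2 and not p2)) and p3), u
2. ((not p2 and (p1 or (p3 and not p3))) or (p2 and not p2)) and p3, v   [Dia-rule on 1: fresh world v, uRv]
3. (not p2 and (p1 or (p3 and not p3))) or (p2 and not p2), v   [and-rule on 2]
4. p3, v   [and-rule on 2]
5. not p2 and (p1 or (p3 and not p3)), v   [or-rule on 3 (branches; this branch)]
6. not p2, v   [and-rule on 5]
7. p1 or (p3 and not p3), v   [and-rule on 5]
8. p1, v   [or-rule on 7 (branches; this branch)]
Accessibility: uRv

Satisfiable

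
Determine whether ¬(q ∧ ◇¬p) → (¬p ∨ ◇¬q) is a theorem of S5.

Not valid

Tableau for the negation ¬(¬(q ∧ ◇¬p) → (¬p ∨ ◇¬q)):
1. ¬(¬(q ∧ ◇¬p) → (¬p ∨ ◇¬q)), 0
2. ¬(q ∧ ◇¬p), 0
3. ¬(¬p ∨ ◇¬q), 0
4. p, 0
5. ¬◇¬q, 0
6. q, 0
7. ¬◇¬p, 0
Accessibility: 0R0
The negation has an open branch (countermodel exists).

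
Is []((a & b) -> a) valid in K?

Tableau for the negation ~[]((a & b) -> a):
1. ~[]((a & b) -> a), u
2. ~((a & b) -> a), v
3. a & b, v
4. ~a, v
5. a, v
6. b, v
Accessibility: uRv
Branch closes: a and ~a both at v.
Every branch of the negation's tableau closes; the branch above is one of them.

Valid in K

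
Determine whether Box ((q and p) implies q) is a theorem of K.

Tableau for the negation not Box ((q and p) implies q):
1. not Box ((q and p) implies q), w0
2. not ((q and p) implies q), w1
3. q and p, w1
4. not q, w1
5. q, w1
6. p, w1
Accessibility: w0Rw1
Branch closes: q and not q both at w1.
Every branch of the negation's tableau closes; the branch above is one of them.

Valid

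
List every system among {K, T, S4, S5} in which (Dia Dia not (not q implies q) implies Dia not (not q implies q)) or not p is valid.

S4, S5

T-tableau for the negation not ((Dia Dia not (not q implies q) implies Dia not (not q implies q)) or not p):
1. not ((Dia Dia not (not q implies q) implies Dia not (not q implies q)) or not p), 0
2. not (Dia Dia not (not q implies q) implies Dia not (not q implies q)), 0
3. p, 0
4. Dia Dia not (not q implies q), 0
5. not Dia not (not q implies q), 0
6. not q implies q, 0
7. q, 0
8. Dia not (not q implies q), 1
9. not q implies q, 1
10. q, 1
11. not (not q implies q), 2
12. not q, 2
Accessibility: 0R0, 0R1, 1R1, 1R2, 2R2
Complete open branch: countermodel on a T-frame, so not valid in T, nor in K (the same frame is also a K-frame).
S4-tableau for the negation not ((Dia Dia not (not q implies q) implies Dia not (not q implies q)) or not p):
1. not ((Dia Dia not (not q implies q) implies Dia not (not q implies q)) or not p), 0
2. not (Dia Dia not (not q implies q) implies Dia not (not q implies q)), 0
3. p, 0
4. Dia Dia not (not q implies q), 0
5. not Dia not (not q implies q), 0
6. not q implies q, 0
7. q, 0
8. Dia not (not q implies q), 1
9. not q implies q, 1
10. q, 1
11. not (not q implies q), 2
12. not q, 2
13. not q implies q, 2
14. q, 2
Accessibility: 0R0, 0R1, 0R2, 1R1, 1R2, 2R2
Branch closes: q and not q both at 2.
Every branch closes (one shown): valid in S4, hence also in S5 (every theorem of S4 is a theorem of S5).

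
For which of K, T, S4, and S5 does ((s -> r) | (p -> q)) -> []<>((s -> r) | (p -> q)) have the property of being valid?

S5-tableau for the negation ~(((s -> r) | (p -> q)) -> []<>((s -> r) | (p -> q))):
1. ~(((s -> r) | (p -> q)) -> []<>((s -> r) | (p -> q))), u
2. (s -> r) | (p -> q), u
3. ~[]<>((s -> r) | (p -> q)), u
4. p -> q, u
5. q, u
6. ~<>((s -> r) | (p -> q)), v
7. ~((s -> r) | (p -> q)), u
8. ~(s -> r), u
9. ~(p -> q), u
10. s, u
11. ~r, u
12. p, u
13. ~q, u
Accessibility: uRu, uRv, vRu, vRv
Branch closes: q and ~q both at u.
Every branch closes (one shown): valid in S5.
S4-tableau for the negation ~(((s -> r) | (p -> q)) -> []<>((s -> r) | (p -> q))):
1. ~(((s -> r) | (p -> q)) -> []<>((s -> r) | (p -> q))), u
2. (s -> r) | (p -> q), u
3. ~[]<>((s -> r) | (p -> q)), u
4. p -> q, u
5. q, u
6. ~<>((s -> r) | (p -> q)), v
7. ~((s -> r) | (p -> q)), v
8. ~(s -> r), v
9. ~(p -> q), v
10. s, v
11. ~r, v
12. p, v
13. ~q, v
Accessibility: uRu, uRv, vRv
Complete open branch: countermodel on an S4-frame, so not valid in S4, nor in K, T (the same frame is also a K-frame and a T-frame).

S5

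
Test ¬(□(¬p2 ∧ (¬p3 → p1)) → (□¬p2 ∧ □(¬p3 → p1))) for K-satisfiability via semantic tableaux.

Unsatisfiable

1. ¬(□(¬p2 ∧ (¬p3 → p1)) → (□¬p2 ∧ □(¬p3 → p1))), u
2. □(¬p2 ∧ (¬p3 → p1)), u
3. ¬(□¬p2 ∧ □(¬p3 → p1)), u
4. ¬□(¬p3 → p1), u
5. ¬(¬p3 → p1), v
6. ¬p3, v
7. ¬p1, v
8. ¬p2 ∧ (¬p3 → p1), v
9. ¬p2, v
10. ¬p3 → p1, v
11. p1, v
Accessibility: uRv
Branch closes: p1 and ¬p1 both at v.
All branches of the tableau close; one closing branch shown above.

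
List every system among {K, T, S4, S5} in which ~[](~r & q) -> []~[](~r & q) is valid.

S4-tableau for the negation ~(~[](~r & q) -> []~[](~r & q)):
1. ~(~[](~r & q) -> []~[](~r & q)), 0
2. ~[](~r & q), 0
3. ~[]~[](~r & q), 0
4. ~(~r & q), 1
5. ~q, 1
6. [](~r & q), 2
7. ~r & q, 2
8. ~r, 2
9. q, 2
Accessibility: 0R0, 0R1, 0R2, 1R1, 2R2
Complete open branch: countermodel on an S4-frame, so not valid in S4, nor in K, T (the same frame is also a K-frame and a T-frame).
S5-tableau for the negation ~(~[](~r & q) -> []~[](~r & q)):
1. ~(~[](~r & q) -> []~[](~r & q)), 0
2. ~[](~r & q), 0
3. ~[]~[](~r & q), 0
4. ~(~r & q), 1
5. ~q, 1
6. [](~r & q), 2
7. ~r & q, 0
8. ~r, 0
9. q, 0
10. ~r & q, 1
11. ~r, 1
12. q, 1
Accessibility: 0R0, 0R1, 0R2, 1R0, 1R1, 1R2, 2R0, 2R1, 2R2
Branch closes: q and ~q both at 1.
Every branch closes (one shown): valid in S5.

S5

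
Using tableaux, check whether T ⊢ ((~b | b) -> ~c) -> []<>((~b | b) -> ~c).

Invalid (countermodel exists)

Tableau for the negation ~(((~b | b) -> ~c) -> []<>((~b | b) -> ~c)):
1. ~(((~b | b) -> ~c) -> []<>((~b | b) -> ~c)), u
2. (~b | b) -> ~c, u
3. ~[]<>((~b | b) -> ~c), u
4. ~c, u
5. ~<>((~b | b) -> ~c), v
6. ~((~b | b) -> ~c), v
7. ~b | b, v
8. c, v
9. b, v
Accessibility: uRu, uRv, vRv
The negation has an open branch (countermodel exists).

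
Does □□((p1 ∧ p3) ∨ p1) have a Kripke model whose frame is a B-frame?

1. □□((p1 ∧ p3) ∨ p1), u
2. □((p1 ∧ p3) ∨ p1), u
3. (p1 ∧ p3) ∨ p1, u
4. p1, u
Accessibility: uRu

Satisfiable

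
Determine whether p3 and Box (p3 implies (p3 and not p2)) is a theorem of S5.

Tableau for the negation not (p3 and Box (p3 implies (p3 and not p2))):
1. not (p3 and Box (p3 implies (p3 and not p2))), w0
2. not Box (p3 implies (p3 and not p2)), w0   [neg-and-rule on 1 (branches; this branch)]
3. not (p3 implies (p3 and not p2)), w1   [neg-Box-rule on 2: fresh world w1, w0Rw1]
4. p3, w1   [neg-implies-rule on 3]
5. not (p3 and not p2), w1   [neg-implies-rule on 3]
6. p2, w1   [neg-and-rule on 5 (branches; this branch)]
Accessibility: w0Rw0, w0Rw1, w1Rw0, w1Rw1
The negation has an open branch (countermodel exists).

No, not valid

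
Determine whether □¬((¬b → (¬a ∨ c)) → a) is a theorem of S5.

Tableau for the negation ¬□¬((¬b → (¬a ∨ c)) → a):
1. ¬□¬((¬b → (¬a ∨ c)) → a), w0
2. (¬b → (¬a ∨ c)) → a, w1
3. a, w1
Accessibility: w0Rw0, w0Rw1, w1Rw0, w1Rw1
The negation has an open branch (countermodel exists).

No, not valid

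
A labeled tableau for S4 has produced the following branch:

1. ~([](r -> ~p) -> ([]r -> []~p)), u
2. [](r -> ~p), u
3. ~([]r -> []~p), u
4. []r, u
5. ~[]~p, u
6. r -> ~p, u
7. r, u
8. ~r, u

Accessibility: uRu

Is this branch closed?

Yes, closed

Both r and ~r appear at u.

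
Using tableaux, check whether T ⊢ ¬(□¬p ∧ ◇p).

Tableau for the negation □¬p ∧ ◇p:
1. □¬p ∧ ◇p, u
2. □¬p, u   [∧-rule on 1]
3. ◇p, u   [∧-rule on 1]
4. ¬p, u   [□-rule on 2 via uRu]
5. p, v   [◇-rule on 3: fresh world v, uRv]
6. ¬p, v   [□-rule on 2 via uRv]
Accessibility: uRu, uRv, vRv
Branch closes: p and ¬p both at v.
Every branch of the negation's tableau closes; the branch above is one of them.

Valid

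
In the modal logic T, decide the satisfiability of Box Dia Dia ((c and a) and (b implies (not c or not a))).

1. Box Dia Dia ((c and a) and (b implies (not c or not a))), w0
2. Dia Dia ((c and a) and (b implies (not c or not a))), w0   [Box-rule on 1 via w0Rw0]
3. Dia ((c and a) and (b implies (not c or not a))), w1   [Dia-rule on 2: fresh world w1, w0Rw1]
4. Dia Dia ((c and a) and (b implies (not c or not a))), w1   [Box-rule on 1 via w0Rw1]
5. (c and a) and (b implies (not c or not a)), w2   [Dia-rule on 3: fresh world w2, w1Rw2]
6. c and a, w2   [and-rule on 5]
7. b implies (not c or not a), w2   [and-rule on 5]
8. c, w2   [and-rule on 6]
9. a, w2   [and-rule on 6]
10. not b, w2   [implies-rule on 7 (branches; this branch)]
11. Dia ((c and a) and (b implies (not c or not a))), w3   [Dia-rule on 4: fresh world w3, w1Rw3]
12. (c and a) and (b implies (not c or not a)), w4   [Dia-rule on 11: fresh world w4, w3Rw4]
13. c and a, w4   [and-rule on 12]
14. b implies (not c or not a), w4   [and-rule on 12]
15. c, w4   [and-rule on 13]
16. a, w4   [and-rule on 13]
17. not b, w4   [implies-rule on 14 (branches; this branch)]
Accessibility: w0Rw0, w0Rw1, w1Rw1, w1Rw2, w1Rw3, w2Rw2, w3Rw3, w3Rw4, w4Rw4

Satisfiable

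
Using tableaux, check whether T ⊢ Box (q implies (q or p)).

Yes, valid

Tableau for the negation not Box (q implies (q or p)):
1. not Box (q implies (q or p)), u
2. not (q implies (q or p)), v
3. q, v
4. not (q or p), v
5. not q, v
6. not p, v
Accessibility: uRu, uRv, vRv
Branch closes: q and not q both at v.
Every branch of the negation's tableau closes; the branch above is one of them.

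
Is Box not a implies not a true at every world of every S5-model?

Valid in S5

Tableau for the negation not (Box not a implies not a):
1. not (Box not a implies not a), u
2. Box not a, u   [neg-implies-rule on 1]
3. a, u   [neg-implies-rule on 1]
4. not a, u   [Box-rule on 2 via uRu]
Accessibility: uRu
Branch closes: a and not a both at u.
All branches of the negation close; one closing branch shown above.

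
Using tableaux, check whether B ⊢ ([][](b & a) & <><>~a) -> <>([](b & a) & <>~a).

Tableau for the negation ~(([][](b & a) & <><>~a) -> <>([](b & a) & <>~a)):
1. ~(([][](b & a) & <><>~a) -> <>([](b & a) & <>~a)), u
2. [][](b & a) & <><>~a, u
3. ~<>([](b & a) & <>~a), u
4. [][](b & a), u
5. <><>~a, u
6. ~([](b & a) & <>~a), u
7. [](b & a), u
8. b & a, u
9. b, u
10. a, u
11. ~[](b & a), u
12. <>~a, v
13. ~([](b & a) & <>~a), v
14. [](b & a), v
15. b & a, v
16. b, v
17. a, v
18. ~<>~a, v
19. ~(b & a), w
20. ~([](b & a) & <>~a), w
21. [](b & a), w
22. b & a, w
23. b, w
24. a, w
25. ~a, w
Accessibility: uRu, uRv, uRw, vRu, vRv, wRu, wRw
Branch closes: a and ~a both at w.
Every branch of the negation's tableau closes; the branch above is one of them.

Yes, valid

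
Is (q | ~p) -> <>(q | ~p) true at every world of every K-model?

Tableau for the negation ~((q | ~p) -> <>(q | ~p)):
1. ~((q | ~p) -> <>(q | ~p)), w0
2. q | ~p, w0
3. ~<>(q | ~p), w0
4. ~p, w0
The negation has an open branch (countermodel exists).

Not valid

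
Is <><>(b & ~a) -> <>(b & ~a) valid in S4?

Tableau for the negation ~(<><>(b & ~a) -> <>(b & ~a)):
1. ~(<><>(b & ~a) -> <>(b & ~a)), u
2. <><>(b & ~a), u
3. ~<>(b & ~a), u
4. ~(b & ~a), u
5. a, u
6. <>(b & ~a), v
7. ~(b & ~a), v
8. a, v
9. b & ~a, w
10. b, w
11. ~a, w
12. ~(b & ~a), w
13. a, w
Accessibility: uRu, uRv, uRw, vRv, vRw, wRw
Branch closes: a and ~a both at w.
Every branch of the negation's tableau closes; the branch above is one of them.

Valid in S4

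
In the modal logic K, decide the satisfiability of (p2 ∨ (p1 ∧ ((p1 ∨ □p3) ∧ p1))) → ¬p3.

Satisfiable

1. (p2 ∨ (p1 ∧ ((p1 ∨ □p3) ∧ p1))) → ¬p3, w0
2. ¬p3, w0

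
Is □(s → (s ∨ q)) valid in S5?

Valid

Tableau for the negation ¬□(s → (s ∨ q)):
1. ¬□(s → (s ∨ q)), 0
2. ¬(s → (s ∨ q)), 1
3. s, 1
4. ¬(s ∨ q), 1
5. ¬s, 1
6. ¬q, 1
Accessibility: 0R0, 0R1, 1R0, 1R1
Branch closes: s and ¬s both at 1.
All branches of the negation close; one closing branch shown above.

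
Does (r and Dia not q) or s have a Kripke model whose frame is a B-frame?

1. (r and Dia not q) or s, u
2. s, u
Accessibility: uRu

Yes, satisfiable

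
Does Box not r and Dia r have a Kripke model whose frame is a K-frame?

Unsatisfiable (every branch closes)

1. Box not r and Dia r, w0
2. Box not r, w0   [and-rule on 1]
3. Dia r, w0   [and-rule on 1]
4. r, w1   [Dia-rule on 3: fresh world w1, w0Rw1]
5. not r, w1   [Box-rule on 2 via w0Rw1]
Accessibility: w0Rw1
Branch closes: r and not r both at w1.
Every branch closes; the branch above is one of them.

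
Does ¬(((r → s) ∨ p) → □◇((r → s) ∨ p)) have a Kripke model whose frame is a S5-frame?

1. ¬(((r → s) ∨ p) → □◇((r → s) ∨ p)), w0
2. (r → s) ∨ p, w0
3. ¬□◇((r → s) ∨ p), w0
4. r → s, w0
5. s, w0
6. ¬◇((r → s) ∨ p), w1
7. ¬((r → s) ∨ p), w0
8. ¬(r → s), w0
9. ¬p, w0
10. r, w0
11. ¬s, w0
Accessibility: w0Rw0, w0Rw1, w1Rw0, w1Rw1
Branch closes: s and ¬s both at w0.
Every branch closes; the branch above is one of them.

Unsatisfiable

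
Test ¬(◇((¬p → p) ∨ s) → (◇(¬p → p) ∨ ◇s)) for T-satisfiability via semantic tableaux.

1. ¬(◇((¬p → p) ∨ s) → (◇(¬p → p) ∨ ◇s)), 0
2. ◇((¬p → p) ∨ s), 0
3. ¬(◇(¬p → p) ∨ ◇s), 0
4. ¬◇(¬p → p), 0
5. ¬◇s, 0
6. ¬(¬p → p), 0
7. ¬p, 0
8. ¬s, 0
9. (¬p → p) ∨ s, 1
10. ¬(¬p → p), 1
11. ¬p, 1
12. ¬s, 1
13. ¬p → p, 1
14. p, 1
Accessibility: 0R0, 0R1, 1R1
Branch closes: p and ¬p both at 1.
(One branch shown.) All branches close.

Unsatisfiable (every branch closes)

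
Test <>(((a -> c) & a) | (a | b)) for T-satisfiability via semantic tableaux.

Satisfiable

1. <>(((a -> c) & a) | (a | b)), u
2. ((a -> c) & a) | (a | b), v
3. a | b, v
4. b, v
Accessibility: uRu, uRv, vRv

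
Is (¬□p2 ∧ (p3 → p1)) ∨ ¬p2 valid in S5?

Tableau for the negation ¬((¬□p2 ∧ (p3 → p1)) ∨ ¬p2):
1. ¬((¬□p2 ∧ (p3 → p1)) ∨ ¬p2), w0
2. ¬(¬□p2 ∧ (p3 → p1)), w0
3. p2, w0
4. ¬(p3 → p1), w0
5. p3, w0
6. ¬p1, w0
Accessibility: w0Rw0
The negation has an open branch (countermodel exists).

Not valid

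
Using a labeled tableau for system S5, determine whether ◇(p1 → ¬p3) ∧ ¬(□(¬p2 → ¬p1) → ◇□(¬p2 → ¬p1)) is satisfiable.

Unsatisfiable (every branch closes)

1. ◇(p1 → ¬p3) ∧ ¬(□(¬p2 → ¬p1) → ◇□(¬p2 → ¬p1)), w0
2. ◇(p1 → ¬p3), w0   [∧-rule on 1]
3. ¬(□(¬p2 → ¬p1) → ◇□(¬p2 → ¬p1)), w0   [∧-rule on 1]
4. □(¬p2 → ¬p1), w0   [¬→-rule on 3]
5. ¬◇□(¬p2 → ¬p1), w0   [¬→-rule on 3]
6. ¬p2 → ¬p1, w0   [□-rule on 4 via w0Rw0]
7. ¬□(¬p2 → ¬p1), w0   [¬◇-rule on 5 via w0Rw0]
8. ¬p1, w0   [→-rule on 6 (branches; this branch)]
9. p1 → ¬p3, w1   [◇-rule on 2: fresh world w1, w0Rw1]
10. ¬p2 → ¬p1, w1   [□-rule on 4 via w0Rw1]
11. ¬□(¬p2 → ¬p1), w1   [¬◇-rule on 5 via w0Rw1]
12. ¬p3, w1   [→-rule on 9 (branches; this branch)]
13. ¬p1, w1   [→-rule on 10 (branches; this branch)]
14. ¬(¬p2 → ¬p1), w2   [¬□-rule on 7: fresh world w2, w0Rw2]
15. ¬p2, w2   [¬→-rule on 14]
16. p1, w2   [¬→-rule on 14]
17. ¬p2 → ¬p1, w2   [□-rule on 4 via w0Rw2]
18. ¬□(¬p2 → ¬p1), w2   [¬◇-rule on 5 via w0Rw2]
19. ¬p1, w2   [→-rule on 17 (branches; this branch)]
Accessibility: w0Rw0, w0Rw1, w0Rw2, w1Rw0, w1Rw1, w1Rw2, w2Rw0, w2Rw1, w2Rw2
Branch closes: p1 and ¬p1 both at w2.
Every branch closes; the branch above is one of them.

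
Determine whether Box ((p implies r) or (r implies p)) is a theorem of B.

Yes, valid

Tableau for the negation not Box ((p implies r) or (r implies p)):
1. not Box ((p implies r) or (r implies p)), 0
2. not ((p implies r) or (r implies p)), 1   [neg-Box-rule on 1: fresh world 1, 0R1]
3. not (p implies r), 1   [neg-or-rule on 2]
4. not (r implies p), 1   [neg-or-rule on 2]
5. p, 1   [neg-implies-rule on 3]
6. not r, 1   [neg-implies-rule on 3]
7. r, 1   [neg-implies-rule on 4]
8. not p, 1   [neg-implies-rule on 4]
Accessibility: 0R0, 0R1, 1R0, 1R1
Branch closes: r and not r both at 1.
Every branch of the negation's tableau closes; the branch above is one of them.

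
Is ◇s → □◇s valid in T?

Tableau for the negation ¬(◇s → □◇s):
1. ¬(◇s → □◇s), 0
2. ◇s, 0
3. ¬□◇s, 0
4. s, 1
5. ¬◇s, 2
6. ¬s, 2
Accessibility: 0R0, 0R1, 0R2, 1R1, 2R2
The negation has an open branch (countermodel exists).

Invalid (countermodel exists)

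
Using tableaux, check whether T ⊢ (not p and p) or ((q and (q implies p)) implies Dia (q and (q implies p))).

Valid in T

Tableau for the negation not ((not p and p) or ((q and (q implies p)) implies Dia (q and (q implies p)))):
1. not ((not p and p) or ((q and (q implies p)) implies Dia (q and (q implies p)))), w0
2. not (not p and p), w0
3. not ((q and (q implies p)) implies Dia (q and (q implies p))), w0
4. q and (q implies p), w0
5. not Dia (q and (q implies p)), w0
6. q, w0
7. q implies p, w0
8. not (q and (q implies p)), w0
9. p, w0
10. not (q implies p), w0
11. not p, w0
Accessibility: w0Rw0
Branch closes: p and not p both at w0.
Every branch of the negation's tableau closes; the branch above is one of them.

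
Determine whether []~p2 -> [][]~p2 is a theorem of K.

Invalid (countermodel exists)

Tableau for the negation ~([]~p2 -> [][]~p2):
1. ~([]~p2 -> [][]~p2), u
2. []~p2, u
3. ~[][]~p2, u
4. ~[]~p2, v
5. ~p2, v
6. p2, w
Accessibility: uRv, vRw
The negation has an open branch (countermodel exists).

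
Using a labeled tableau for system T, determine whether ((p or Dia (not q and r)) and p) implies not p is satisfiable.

1. ((p or Dia (not q and r)) and p) implies not p, 0
2. not p, 0   [implies-rule on 1 (branches; this branch)]
Accessibility: 0R0

Yes, satisfiable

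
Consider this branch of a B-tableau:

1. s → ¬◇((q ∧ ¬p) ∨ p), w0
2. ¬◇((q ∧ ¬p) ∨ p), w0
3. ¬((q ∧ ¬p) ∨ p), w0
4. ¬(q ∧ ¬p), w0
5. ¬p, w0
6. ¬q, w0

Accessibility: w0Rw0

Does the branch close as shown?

There is no literal clash: for every atom and world, at most one sign appears.

Open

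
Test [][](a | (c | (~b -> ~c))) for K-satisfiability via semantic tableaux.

Yes, satisfiable

1. [][](a | (c | (~b -> ~c))), 0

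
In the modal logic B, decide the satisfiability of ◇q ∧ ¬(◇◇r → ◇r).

Yes, satisfiable

1. ◇q ∧ ¬(◇◇r → ◇r), u
2. ◇q, u
3. ¬(◇◇r → ◇r), u
4. ◇◇r, u
5. ¬◇r, u
6. ¬r, u
7. q, v
8. ¬r, v
9. ◇r, w
10. ¬r, w
11. r, x
Accessibility: uRu, uRv, uRw, vRu, vRv, wRu, wRw, wRx, xRw, xRx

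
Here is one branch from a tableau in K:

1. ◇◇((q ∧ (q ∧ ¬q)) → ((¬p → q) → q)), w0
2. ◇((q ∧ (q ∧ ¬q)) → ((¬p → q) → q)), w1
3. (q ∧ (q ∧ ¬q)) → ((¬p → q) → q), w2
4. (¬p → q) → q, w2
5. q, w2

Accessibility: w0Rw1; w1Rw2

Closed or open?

No world carries both an atom and its negation.

No, open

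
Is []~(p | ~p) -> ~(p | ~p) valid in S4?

Tableau for the negation ~([]~(p | ~p) -> ~(p | ~p)):
1. ~([]~(p | ~p) -> ~(p | ~p)), w0
2. []~(p | ~p), w0   [~->-rule on 1]
3. p | ~p, w0   [~->-rule on 1]
4. ~(p | ~p), w0   [[]-rule on 2 via w0Rw0]
5. ~p, w0   [~|-rule on 4]
6. p, w0   [~|-rule on 4]
Accessibility: w0Rw0
Branch closes: p and ~p both at w0.
All branches of the negation close; one closing branch shown above.

Valid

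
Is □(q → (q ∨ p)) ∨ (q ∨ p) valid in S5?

Tableau for the negation ¬(□(q → (q ∨ p)) ∨ (q ∨ p)):
1. ¬(□(q → (q ∨ p)) ∨ (q ∨ p)), w0
2. ¬□(q → (q ∨ p)), w0
3. ¬(q ∨ p), w0
4. ¬q, w0
5. ¬p, w0
6. ¬(q → (q ∨ p)), w1
7. q, w1
8. ¬(q ∨ p), w1
9. ¬q, w1
10. ¬p, w1
Accessibility: w0Rw0, w0Rw1, w1Rw0, w1Rw1
Branch closes: q and ¬q both at w1.
All branches of the negation close; one closing branch shown above.

Yes, valid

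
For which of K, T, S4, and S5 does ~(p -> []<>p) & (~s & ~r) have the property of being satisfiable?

S4-tableau for the formula:
1. ~(p -> []<>p) & (~s & ~r), 0
2. ~(p -> []<>p), 0
3. ~s & ~r, 0
4. p, 0
5. ~[]<>p, 0
6. ~s, 0
7. ~r, 0
8. ~<>p, 1
9. ~p, 1
Accessibility: 0R0, 0R1, 1R1
Complete open branch: satisfiable in S4, hence also in K, T (this S4-model is also a K-model and a T-model).
S5-tableau for the formula:
1. ~(p -> []<>p) & (~s & ~r), 0
2. ~(p -> []<>p), 0
3. ~s & ~r, 0
4. p, 0
5. ~[]<>p, 0
6. ~s, 0
7. ~r, 0
8. ~<>p, 1
9. ~p, 0
Accessibility: 0R0, 0R1, 1R0, 1R1
Branch closes: p and ~p both at 0.
Every branch closes (one shown): unsatisfiable in S5.

K, T, S4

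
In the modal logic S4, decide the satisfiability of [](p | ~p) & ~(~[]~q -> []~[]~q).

1. [](p | ~p) & ~(~[]~q -> []~[]~q), 0
2. [](p | ~p), 0   [&-rule on 1]
3. ~(~[]~q -> []~[]~q), 0   [&-rule on 1]
4. ~[]~q, 0   [~->-rule on 3]
5. ~[]~[]~q, 0   [~->-rule on 3]
6. p | ~p, 0   [[]-rule on 2 via 0R0]
7. ~p, 0   [|-rule on 6 (branches; this branch)]
8. q, 1   [~[]-rule on 4: fresh world 1, 0R1]
9. p | ~p, 1   [[]-rule on 2 via 0R1]
10. ~p, 1   [|-rule on 9 (branches; this branch)]
11. []~q, 2   [~[]-rule on 5: fresh world 2, 0R2]
12. p | ~p, 2   [[]-rule on 2 via 0R2]
13. ~q, 2   [[]-rule on 11 via 2R2]
14. ~p, 2   [|-rule on 12 (branches; this branch)]
Accessibility: 0R0, 0R1, 0R2, 1R1, 2R2

Satisfiable (open branch found)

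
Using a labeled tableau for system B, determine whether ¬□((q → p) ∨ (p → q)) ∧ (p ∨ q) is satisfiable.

1. ¬□((q → p) ∨ (p → q)) ∧ (p ∨ q), w0
2. ¬□((q → p) ∨ (p → q)), w0   [∧-rule on 1]
3. p ∨ q, w0   [∧-rule on 1]
4. q, w0   [∨-rule on 3 (branches; this branch)]
5. ¬((q → p) ∨ (p → q)), w1   [¬□-rule on 2: fresh world w1, w0Rw1]
6. ¬(q → p), w1   [¬∨-rule on 5]
7. ¬(p → q), w1   [¬∨-rule on 5]
8. q, w1   [¬→-rule on 6]
9. ¬p, w1   [¬→-rule on 6]
10. p, w1   [¬→-rule on 7]
11. ¬q, w1   [¬→-rule on 7]
Accessibility: w0Rw0, w0Rw1, w1Rw0, w1Rw1
Branch closes: p and ¬p both at w1.
All branches of the tableau close; one closing branch shown above.

Unsatisfiable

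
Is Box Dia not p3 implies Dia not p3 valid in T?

Valid in T

Tableau for the negation not (Box Dia not p3 implies Dia not p3):
1. not (Box Dia not p3 implies Dia not p3), w0
2. Box Dia not p3, w0
3. not Dia not p3, w0
4. Dia not p3, w0
5. p3, w0
6. not p3, w1
7. Dia not p3, w1
8. p3, w1
Accessibility: w0Rw0, w0Rw1, w1Rw1
Branch closes: p3 and not p3 both at w1.
All branches of the negation close; one closing branch shown above.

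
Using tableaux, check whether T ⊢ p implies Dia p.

Yes, valid

Tableau for the negation not (p implies Dia p):
1. not (p implies Dia p), w0
2. p, w0
3. not Dia p, w0
4. not p, w0
Accessibility: w0Rw0
Branch closes: p and not p both at w0.
All branches of the negation close; one closing branch shown above.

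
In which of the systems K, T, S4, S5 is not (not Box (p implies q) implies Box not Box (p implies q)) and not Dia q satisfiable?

S4-tableau for the formula:
1. not (not Box (p implies q) implies Box not Box (p implies q)) and not Dia q, u
2. not (not Box (p implies q) implies Box not Box (p implies q)), u   [and-rule on 1]
3. not Dia q, u   [and-rule on 1]
4. not Box (p implies q), u   [neg-implies-rule on 2]
5. not Box not Box (p implies q), u   [neg-implies-rule on 2]
6. not q, u   [neg-Dia-rule on 3 via uRu]
7. not (p implies q), v   [neg-Box-rule on 4: fresh world v, uRv]
8. p, v   [neg-implies-rule on 7]
9. not q, v   [neg-implies-rule on 7]
10. Box (p implies q), w   [neg-Box-rule on 5: fresh world w, uRw]
11. not q, w   [neg-Dia-rule on 3 via uRw]
12. p implies q, w   [Box-rule on 10 via wRw]
13. not p, w   [implies-rule on 12 (branches; this branch)]
Accessibility: uRu, uRv, uRw, vRv, wRw
Complete open branch: satisfiable in S4, hence also in K, T (this S4-model is also a K-model and a T-model).
S5-tableau for the formula:
1. not (not Box (p implies q) implies Box not Box (p implies q)) and not Dia q, u
2. not (not Box (p implies q) implies Box not Box (p implies q)), u   [and-rule on 1]
3. not Dia q, u   [and-rule on 1]
4. not Box (p implies q), u   [neg-implies-rule on 2]
5. not Box not Box (p implies q), u   [neg-implies-rule on 2]
6. not q, u   [neg-Dia-rule on 3 via uRu]
7. not (p implies q), v   [neg-Box-rule on 4: fresh world v, uRv]
8. p, v   [neg-implies-rule on 7]
9. not q, v   [neg-implies-rule on 7]
10. Box (p implies q), w   [neg-Box-rule on 5: fresh world w, uRw]
11. not q, w   [neg-Dia-rule on 3 via uRw]
12. p implies q, u   [Box-rule on 10 via wRu]
13. p implies q, v   [Box-rule on 10 via wRv]
14. p implies q, w   [Box-rule on 10 via wRw]
15. not p, u   [implies-rule on 12 (branches; this branch)]
16. q, v   [implies-rule on 13 (branches; this branch)]
Accessibility: uRu, uRv, uRw, vRu, vRv, vRw, wRu, wRv, wRw
Branch closes: q and not q both at v.
Every branch closes (one shown): unsatisfiable in S5.

K, T, S4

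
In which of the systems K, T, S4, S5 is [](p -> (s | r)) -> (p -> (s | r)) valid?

T-tableau for the negation ~([](p -> (s | r)) -> (p -> (s | r))):
1. ~([](p -> (s | r)) -> (p -> (s | r))), w0
2. [](p -> (s | r)), w0
3. ~(p -> (s | r)), w0
4. p, w0
5. ~(s | r), w0
6. ~s, w0
7. ~r, w0
8. p -> (s | r), w0
9. s | r, w0
10. r, w0
Accessibility: w0Rw0
Branch closes: r and ~r both at w0.
Every branch closes (one shown): valid in T, hence also in S4, S5 (every theorem of T is a theorem of S4 and S5).
K-tableau for the negation ~([](p -> (s | r)) -> (p -> (s | r))):
1. ~([](p -> (s | r)) -> (p -> (s | r))), w0
2. [](p -> (s | r)), w0
3. ~(p -> (s | r)), w0
4. p, w0
5. ~(s | r), w0
6. ~s, w0
7. ~r, w0
Complete open branch: countermodel on a K-frame, so not valid in K.

T, S4, S5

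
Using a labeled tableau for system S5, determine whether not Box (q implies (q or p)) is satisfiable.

Unsatisfiable (every branch closes)

1. not Box (q implies (q or p)), w0
2. not (q implies (q or p)), w1
3. q, w1
4. not (q or p), w1
5. not q, w1
6. not p, w1
Accessibility: w0Rw0, w0Rw1, w1Rw0, w1Rw1
Branch closes: q and not q both at w1.
All branches of the tableau close; one closing branch shown above.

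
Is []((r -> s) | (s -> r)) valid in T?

Tableau for the negation ~[]((r -> s) | (s -> r)):
1. ~[]((r -> s) | (s -> r)), 0
2. ~((r -> s) | (s -> r)), 1   [~[]-rule on 1: fresh world 1, 0R1]
3. ~(r -> s), 1   [~|-rule on 2]
4. ~(s -> r), 1   [~|-rule on 2]
5. r, 1   [~->-rule on 3]
6. ~s, 1   [~->-rule on 3]
7. s, 1   [~->-rule on 4]
8. ~r, 1   [~->-rule on 4]
Accessibility: 0R0, 0R1, 1R1
Branch closes: s and ~s both at 1.
Every branch of the negation's tableau closes; the branch above is one of them.

Valid in T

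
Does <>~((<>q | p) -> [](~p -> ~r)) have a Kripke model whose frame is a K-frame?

1. <>~((<>q | p) -> [](~p -> ~r)), u
2. ~((<>q | p) -> [](~p -> ~r)), v   [<>-rule on 1: fresh world v, uRv]
3. <>q | p, v   [~->-rule on 2]
4. ~[](~p -> ~r), v   [~->-rule on 2]
5. p, v   [|-rule on 3 (branches; this branch)]
6. ~(~p -> ~r), w   [~[]-rule on 4: fresh world w, vRw]
7. ~p, w   [~->-rule on 6]
8. r, w   [~->-rule on 6]
Accessibility: uRv, vRw

Satisfiable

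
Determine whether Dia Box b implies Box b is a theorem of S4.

Not valid

Tableau for the negation not (Dia Box b implies Box b):
1. not (Dia Box b implies Box b), u
2. Dia Box b, u
3. not Box b, u
4. Box b, v
5. b, v
6. not b, w
Accessibility: uRu, uRv, uRw, vRv, wRw
The negation has an open branch (countermodel exists).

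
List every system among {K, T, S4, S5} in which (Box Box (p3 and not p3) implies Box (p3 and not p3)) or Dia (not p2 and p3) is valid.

K-tableau for the negation not ((Box Box (p3 and not p3) implies Box (p3 and not p3)) or Dia (not p2 and p3)):
1. not ((Box Box (p3 and not p3) implies Box (p3 and not p3)) or Dia (not p2 and p3)), 0
2. not (Box Box (p3 and not p3) implies Box (p3 and not p3)), 0
3. not Dia (not p2 and p3), 0
4. Box Box (p3 and not p3), 0
5. not Box (p3 and not p3), 0
6. not (p3 and not p3), 1
7. not (not p2 and p3), 1
8. Box (p3 and not p3), 1
9. p3, 1
10. p2, 1
Accessibility: 0R1
Complete open branch: countermodel on a K-frame, so not valid in K.
T-tableau for the negation not ((Box Box (p3 and not p3) implies Box (p3 and not p3)) or Dia (not p2 and p3)):
1. not ((Box Box (p3 and not p3) implies Box (p3 and not p3)) or Dia (not p2 and p3)), 0
2. not (Box Box (p3 and not p3) implies Box (p3 and not p3)), 0
3. not Dia (not p2 and p3), 0
4. Box Box (p3 and not p3), 0
5. not Box (p3 and not p3), 0
6. not (not p2 and p3), 0
7. Box (p3 and not p3), 0
8. p3 and not p3, 0
9. p3, 0
10. not p3, 0
Accessibility: 0R0
Branch closes: p3 and not p3 both at 0.
Every branch closes (one shown): valid in T, hence also in S4, S5 (every theorem of T is a theorem of S4 and S5).

T, S4, S5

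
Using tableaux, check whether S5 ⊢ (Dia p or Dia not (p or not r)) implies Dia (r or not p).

Not valid

Tableau for the negation not ((Dia p or Dia not (p or not r)) implies Dia (r or not p)):
1. not ((Dia p or Dia not (p or not r)) implies Dia (r or not p)), 0
2. Dia p or Dia not (p or not r), 0
3. not Dia (r or not p), 0
4. not (r or not p), 0
5. not r, 0
6. p, 0
7. Dia p, 0
8. p, 1
9. not (r or not p), 1
10. not r, 1
Accessibility: 0R0, 0R1, 1R0, 1R1
The negation has an open branch (countermodel exists).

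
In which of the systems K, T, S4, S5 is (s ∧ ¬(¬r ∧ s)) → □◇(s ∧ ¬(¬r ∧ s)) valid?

S5-tableau for the negation ¬((s ∧ ¬(¬r ∧ s)) → □◇(s ∧ ¬(¬r ∧ s))):
1. ¬((s ∧ ¬(¬r ∧ s)) → □◇(s ∧ ¬(¬r ∧ s))), w0
2. s ∧ ¬(¬r ∧ s), w0
3. ¬□◇(s ∧ ¬(¬r ∧ s)), w0
4. s, w0
5. ¬(¬r ∧ s), w0
6. r, w0
7. ¬◇(s ∧ ¬(¬r ∧ s)), w1
8. ¬(s ∧ ¬(¬r ∧ s)), w0
9. ¬(s ∧ ¬(¬r ∧ s)), w1
10. ¬r ∧ s, w0
11. ¬r, w0
Accessibility: w0Rw0, w0Rw1, w1Rw0, w1Rw1
Branch closes: r and ¬r both at w0.
Every branch closes (one shown): valid in S5.
S4-tableau for the negation ¬((s ∧ ¬(¬r ∧ s)) → □◇(s ∧ ¬(¬r ∧ s))):
1. ¬((s ∧ ¬(¬r ∧ s)) → □◇(s ∧ ¬(¬r ∧ s))), w0
2. s ∧ ¬(¬r ∧ s), w0
3. ¬□◇(s ∧ ¬(¬r ∧ s)), w0
4. s, w0
5. ¬(¬r ∧ s), w0
6. r, w0
7. ¬◇(s ∧ ¬(¬r ∧ s)), w1
8. ¬(s ∧ ¬(¬r ∧ s)), w1
9. ¬r ∧ s, w1
10. ¬r, w1
11. s, w1
Accessibility: w0Rw0, w0Rw1, w1Rw1
Complete open branch: countermodel on an S4-frame, so not valid in S4, nor in K, T (the same frame is also a K-frame and a T-frame).

S5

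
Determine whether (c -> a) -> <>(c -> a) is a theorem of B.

Tableau for the negation ~((c -> a) -> <>(c -> a)):
1. ~((c -> a) -> <>(c -> a)), w0
2. c -> a, w0   [~->-rule on 1]
3. ~<>(c -> a), w0   [~->-rule on 1]
4. ~(c -> a), w0   [~<>-rule on 3 via w0Rw0]
5. c, w0   [~->-rule on 4]
6. ~a, w0   [~->-rule on 4]
7. a, w0   [->-rule on 2 (branches; this branch)]
Accessibility: w0Rw0
Branch closes: a and ~a both at w0.
All branches of the negation close; one closing branch shown above.

Valid in B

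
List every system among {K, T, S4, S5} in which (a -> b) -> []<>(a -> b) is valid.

S5-tableau for the negation ~((a -> b) -> []<>(a -> b)):
1. ~((a -> b) -> []<>(a -> b)), u
2. a -> b, u
3. ~[]<>(a -> b), u
4. b, u
5. ~<>(a -> b), v
6. ~(a -> b), u
7. a, u
8. ~b, u
Accessibility: uRu, uRv, vRu, vRv
Branch closes: b and ~b both at u.
Every branch closes (one shown): valid in S5.
S4-tableau for the negation ~((a -> b) -> []<>(a -> b)):
1. ~((a -> b) -> []<>(a -> b)), u
2. a -> b, u
3. ~[]<>(a -> b), u
4. b, u
5. ~<>(a -> b), v
6. ~(a -> b), v
7. a, v
8. ~b, v
Accessibility: uRu, uRv, vRv
Complete open branch: countermodel on an S4-frame, so not valid in S4, nor in K, T (the same frame is also a K-frame and a T-frame).

S5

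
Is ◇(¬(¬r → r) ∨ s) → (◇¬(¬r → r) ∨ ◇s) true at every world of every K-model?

Valid

Tableau for the negation ¬(◇(¬(¬r → r) ∨ s) → (◇¬(¬r → r) ∨ ◇s)):
1. ¬(◇(¬(¬r → r) ∨ s) → (◇¬(¬r → r) ∨ ◇s)), u
2. ◇(¬(¬r → r) ∨ s), u
3. ¬(◇¬(¬r → r) ∨ ◇s), u
4. ¬◇¬(¬r → r), u
5. ¬◇s, u
6. ¬(¬r → r) ∨ s, v
7. ¬r → r, v
8. ¬s, v
9. ¬(¬r → r), v
10. ¬r, v
11. r, v
Accessibility: uRv
Branch closes: r and ¬r both at v.
Every branch of the negation's tableau closes; the branch above is one of them.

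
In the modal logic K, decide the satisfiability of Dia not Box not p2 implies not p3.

Satisfiable

1. Dia not Box not p2 implies not p3, u
2. not p3, u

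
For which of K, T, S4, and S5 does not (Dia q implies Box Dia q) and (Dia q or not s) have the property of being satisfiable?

S4-tableau for the formula:
1. not (Dia q implies Box Dia q) and (Dia q or not s), u
2. not (Dia q implies Box Dia q), u
3. Dia q or not s, u
4. Dia q, u
5. not Box Dia q, u
6. not s, u
7. q, v
8. not Dia q, w
9. not q, w
Accessibility: uRu, uRv, uRw, vRv, wRw
Complete open branch: satisfiable in S4, hence also in K, T (this S4-model is also a K-model and a T-model).
S5-tableau for the formula:
1. not (Dia q implies Box Dia q) and (Dia q or not s), u
2. not (Dia q implies Box Dia q), u
3. Dia q or not s, u
4. Dia q, u
5. not Box Dia q, u
6. not s, u
7. q, v
8. not Dia q, w
9. not q, u
10. not q, v
Accessibility: uRu, uRv, uRw, vRu, vRv, vRw, wRu, wRv, wRw
Branch closes: q and not q both at v.
Every branch closes (one shown): unsatisfiable in S5.

K, T, S4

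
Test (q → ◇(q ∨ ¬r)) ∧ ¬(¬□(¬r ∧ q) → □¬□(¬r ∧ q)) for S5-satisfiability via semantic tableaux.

1. (q → ◇(q ∨ ¬r)) ∧ ¬(¬□(¬r ∧ q) → □¬□(¬r ∧ q)), 0
2. q → ◇(q ∨ ¬r), 0
3. ¬(¬□(¬r ∧ q) → □¬□(¬r ∧ q)), 0
4. ¬□(¬r ∧ q), 0
5. ¬□¬□(¬r ∧ q), 0
6. ◇(q ∨ ¬r), 0
7. ¬(¬r ∧ q), 1
8. ¬q, 1
9. □(¬r ∧ q), 2
10. ¬r ∧ q, 0
11. ¬r, 0
12. q, 0
13. ¬r ∧ q, 1
14. ¬r, 1
15. q, 1
Accessibility: 0R0, 0R1, 0R2, 1R0, 1R1, 1R2, 2R0, 2R1, 2R2
Branch closes: q and ¬q both at 1.
All branches of the tableau close; one closing branch shown above.

Unsatisfiable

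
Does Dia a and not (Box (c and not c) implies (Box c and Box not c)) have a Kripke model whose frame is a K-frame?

Unsatisfiable (every branch closes)

1. Dia a and not (Box (c and not c) implies (Box c and Box not c)), u
2. Dia a, u
3. not (Box (c and not c) implies (Box c and Box not c)), u
4. Box (c and not c), u
5. not (Box c and Box not c), u
6. not Box not c, u
7. a, v
8. c and not c, v
9. c, v
10. not c, v
Accessibility: uRv
Branch closes: c and not c both at v.
(One branch shown.) All branches close.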